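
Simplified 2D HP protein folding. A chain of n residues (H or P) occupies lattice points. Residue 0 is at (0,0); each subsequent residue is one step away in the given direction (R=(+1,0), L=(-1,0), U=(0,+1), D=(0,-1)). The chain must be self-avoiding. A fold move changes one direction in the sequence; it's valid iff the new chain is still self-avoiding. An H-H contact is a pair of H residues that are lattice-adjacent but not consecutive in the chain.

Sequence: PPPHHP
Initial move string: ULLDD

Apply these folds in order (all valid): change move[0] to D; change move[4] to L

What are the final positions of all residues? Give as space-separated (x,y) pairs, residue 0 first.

Answer: (0,0) (0,-1) (-1,-1) (-2,-1) (-2,-2) (-3,-2)

Derivation:
Initial moves: ULLDD
Fold: move[0]->D => DLLDD (positions: [(0, 0), (0, -1), (-1, -1), (-2, -1), (-2, -2), (-2, -3)])
Fold: move[4]->L => DLLDL (positions: [(0, 0), (0, -1), (-1, -1), (-2, -1), (-2, -2), (-3, -2)])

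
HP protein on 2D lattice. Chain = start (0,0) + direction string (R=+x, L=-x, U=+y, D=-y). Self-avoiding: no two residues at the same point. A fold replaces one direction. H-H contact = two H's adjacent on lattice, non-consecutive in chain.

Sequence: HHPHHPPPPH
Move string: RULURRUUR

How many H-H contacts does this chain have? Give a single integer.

Positions: [(0, 0), (1, 0), (1, 1), (0, 1), (0, 2), (1, 2), (2, 2), (2, 3), (2, 4), (3, 4)]
H-H contact: residue 0 @(0,0) - residue 3 @(0, 1)

Answer: 1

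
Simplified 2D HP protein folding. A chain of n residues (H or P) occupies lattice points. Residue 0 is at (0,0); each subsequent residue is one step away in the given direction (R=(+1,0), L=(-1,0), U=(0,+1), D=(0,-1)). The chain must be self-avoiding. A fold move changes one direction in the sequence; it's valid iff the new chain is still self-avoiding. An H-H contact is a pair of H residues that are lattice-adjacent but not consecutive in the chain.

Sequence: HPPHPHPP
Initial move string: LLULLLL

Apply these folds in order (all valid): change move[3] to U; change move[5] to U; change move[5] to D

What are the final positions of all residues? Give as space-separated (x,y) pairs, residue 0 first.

Answer: (0,0) (-1,0) (-2,0) (-2,1) (-2,2) (-3,2) (-3,1) (-4,1)

Derivation:
Initial moves: LLULLLL
Fold: move[3]->U => LLUULLL (positions: [(0, 0), (-1, 0), (-2, 0), (-2, 1), (-2, 2), (-3, 2), (-4, 2), (-5, 2)])
Fold: move[5]->U => LLUULUL (positions: [(0, 0), (-1, 0), (-2, 0), (-2, 1), (-2, 2), (-3, 2), (-3, 3), (-4, 3)])
Fold: move[5]->D => LLUULDL (positions: [(0, 0), (-1, 0), (-2, 0), (-2, 1), (-2, 2), (-3, 2), (-3, 1), (-4, 1)])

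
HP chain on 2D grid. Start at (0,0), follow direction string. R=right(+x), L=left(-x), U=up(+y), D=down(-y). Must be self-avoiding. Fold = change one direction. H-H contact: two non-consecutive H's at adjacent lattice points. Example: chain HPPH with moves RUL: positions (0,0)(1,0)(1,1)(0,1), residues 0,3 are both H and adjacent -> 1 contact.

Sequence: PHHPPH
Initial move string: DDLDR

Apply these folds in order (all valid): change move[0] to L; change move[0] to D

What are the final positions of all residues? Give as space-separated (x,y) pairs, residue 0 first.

Initial moves: DDLDR
Fold: move[0]->L => LDLDR (positions: [(0, 0), (-1, 0), (-1, -1), (-2, -1), (-2, -2), (-1, -2)])
Fold: move[0]->D => DDLDR (positions: [(0, 0), (0, -1), (0, -2), (-1, -2), (-1, -3), (0, -3)])

Answer: (0,0) (0,-1) (0,-2) (-1,-2) (-1,-3) (0,-3)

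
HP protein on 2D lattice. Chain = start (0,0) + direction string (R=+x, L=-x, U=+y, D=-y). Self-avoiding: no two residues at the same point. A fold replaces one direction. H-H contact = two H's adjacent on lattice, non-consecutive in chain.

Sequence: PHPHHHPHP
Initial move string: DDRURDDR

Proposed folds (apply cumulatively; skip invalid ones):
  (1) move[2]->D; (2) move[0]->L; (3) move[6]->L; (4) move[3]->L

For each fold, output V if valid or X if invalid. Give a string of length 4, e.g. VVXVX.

Answer: XXXX

Derivation:
Initial: DDRURDDR -> [(0, 0), (0, -1), (0, -2), (1, -2), (1, -1), (2, -1), (2, -2), (2, -3), (3, -3)]
Fold 1: move[2]->D => DDDURDDR INVALID (collision), skipped
Fold 2: move[0]->L => LDRURDDR INVALID (collision), skipped
Fold 3: move[6]->L => DDRURDLR INVALID (collision), skipped
Fold 4: move[3]->L => DDRLRDDR INVALID (collision), skipped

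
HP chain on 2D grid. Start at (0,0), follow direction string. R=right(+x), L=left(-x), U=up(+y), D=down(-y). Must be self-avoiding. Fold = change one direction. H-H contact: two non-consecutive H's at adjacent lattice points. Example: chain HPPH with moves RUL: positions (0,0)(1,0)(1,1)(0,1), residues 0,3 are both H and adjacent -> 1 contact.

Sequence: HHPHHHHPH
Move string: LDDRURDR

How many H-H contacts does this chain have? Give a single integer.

Positions: [(0, 0), (-1, 0), (-1, -1), (-1, -2), (0, -2), (0, -1), (1, -1), (1, -2), (2, -2)]
H-H contact: residue 0 @(0,0) - residue 5 @(0, -1)

Answer: 1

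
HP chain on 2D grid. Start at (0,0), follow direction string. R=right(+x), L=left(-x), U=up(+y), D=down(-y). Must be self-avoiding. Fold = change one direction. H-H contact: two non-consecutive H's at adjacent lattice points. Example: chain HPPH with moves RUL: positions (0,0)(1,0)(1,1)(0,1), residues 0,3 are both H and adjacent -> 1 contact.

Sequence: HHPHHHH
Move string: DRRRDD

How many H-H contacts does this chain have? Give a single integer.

Positions: [(0, 0), (0, -1), (1, -1), (2, -1), (3, -1), (3, -2), (3, -3)]
No H-H contacts found.

Answer: 0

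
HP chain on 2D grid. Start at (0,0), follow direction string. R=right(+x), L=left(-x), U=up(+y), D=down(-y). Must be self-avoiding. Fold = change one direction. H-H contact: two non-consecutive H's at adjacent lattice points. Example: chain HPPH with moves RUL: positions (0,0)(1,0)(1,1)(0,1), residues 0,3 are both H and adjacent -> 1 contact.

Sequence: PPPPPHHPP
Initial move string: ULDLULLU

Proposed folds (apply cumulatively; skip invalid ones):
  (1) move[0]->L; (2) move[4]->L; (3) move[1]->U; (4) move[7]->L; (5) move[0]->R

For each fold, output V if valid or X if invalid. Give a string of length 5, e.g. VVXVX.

Initial: ULDLULLU -> [(0, 0), (0, 1), (-1, 1), (-1, 0), (-2, 0), (-2, 1), (-3, 1), (-4, 1), (-4, 2)]
Fold 1: move[0]->L => LLDLULLU VALID
Fold 2: move[4]->L => LLDLLLLU VALID
Fold 3: move[1]->U => LUDLLLLU INVALID (collision), skipped
Fold 4: move[7]->L => LLDLLLLL VALID
Fold 5: move[0]->R => RLDLLLLL INVALID (collision), skipped

Answer: VVXVX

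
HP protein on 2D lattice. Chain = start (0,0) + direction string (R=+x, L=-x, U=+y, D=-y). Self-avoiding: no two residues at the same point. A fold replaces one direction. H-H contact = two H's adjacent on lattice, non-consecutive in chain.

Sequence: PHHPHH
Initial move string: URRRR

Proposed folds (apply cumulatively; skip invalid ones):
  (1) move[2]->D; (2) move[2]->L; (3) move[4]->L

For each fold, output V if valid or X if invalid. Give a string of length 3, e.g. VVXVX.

Answer: VXX

Derivation:
Initial: URRRR -> [(0, 0), (0, 1), (1, 1), (2, 1), (3, 1), (4, 1)]
Fold 1: move[2]->D => URDRR VALID
Fold 2: move[2]->L => URLRR INVALID (collision), skipped
Fold 3: move[4]->L => URDRL INVALID (collision), skipped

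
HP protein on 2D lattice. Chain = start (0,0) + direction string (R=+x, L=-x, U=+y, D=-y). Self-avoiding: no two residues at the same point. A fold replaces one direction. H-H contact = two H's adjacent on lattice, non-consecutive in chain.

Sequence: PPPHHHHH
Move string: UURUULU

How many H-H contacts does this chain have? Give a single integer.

Positions: [(0, 0), (0, 1), (0, 2), (1, 2), (1, 3), (1, 4), (0, 4), (0, 5)]
No H-H contacts found.

Answer: 0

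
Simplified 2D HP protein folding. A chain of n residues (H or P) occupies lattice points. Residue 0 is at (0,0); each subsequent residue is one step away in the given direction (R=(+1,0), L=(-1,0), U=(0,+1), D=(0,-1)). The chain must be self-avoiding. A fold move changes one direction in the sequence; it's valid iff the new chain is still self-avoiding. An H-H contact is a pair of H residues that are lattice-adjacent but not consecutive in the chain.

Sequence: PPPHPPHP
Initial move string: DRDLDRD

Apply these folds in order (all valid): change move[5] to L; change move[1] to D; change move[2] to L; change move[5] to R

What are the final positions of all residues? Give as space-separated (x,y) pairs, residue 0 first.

Answer: (0,0) (0,-1) (0,-2) (-1,-2) (-2,-2) (-2,-3) (-1,-3) (-1,-4)

Derivation:
Initial moves: DRDLDRD
Fold: move[5]->L => DRDLDLD (positions: [(0, 0), (0, -1), (1, -1), (1, -2), (0, -2), (0, -3), (-1, -3), (-1, -4)])
Fold: move[1]->D => DDDLDLD (positions: [(0, 0), (0, -1), (0, -2), (0, -3), (-1, -3), (-1, -4), (-2, -4), (-2, -5)])
Fold: move[2]->L => DDLLDLD (positions: [(0, 0), (0, -1), (0, -2), (-1, -2), (-2, -2), (-2, -3), (-3, -3), (-3, -4)])
Fold: move[5]->R => DDLLDRD (positions: [(0, 0), (0, -1), (0, -2), (-1, -2), (-2, -2), (-2, -3), (-1, -3), (-1, -4)])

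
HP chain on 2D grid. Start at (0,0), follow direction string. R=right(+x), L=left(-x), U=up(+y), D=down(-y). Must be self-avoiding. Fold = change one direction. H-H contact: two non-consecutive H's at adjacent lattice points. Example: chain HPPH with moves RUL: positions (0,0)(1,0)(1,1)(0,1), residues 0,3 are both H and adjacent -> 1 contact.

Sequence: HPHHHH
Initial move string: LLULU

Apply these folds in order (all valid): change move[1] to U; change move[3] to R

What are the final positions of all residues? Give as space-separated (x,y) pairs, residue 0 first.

Initial moves: LLULU
Fold: move[1]->U => LUULU (positions: [(0, 0), (-1, 0), (-1, 1), (-1, 2), (-2, 2), (-2, 3)])
Fold: move[3]->R => LUURU (positions: [(0, 0), (-1, 0), (-1, 1), (-1, 2), (0, 2), (0, 3)])

Answer: (0,0) (-1,0) (-1,1) (-1,2) (0,2) (0,3)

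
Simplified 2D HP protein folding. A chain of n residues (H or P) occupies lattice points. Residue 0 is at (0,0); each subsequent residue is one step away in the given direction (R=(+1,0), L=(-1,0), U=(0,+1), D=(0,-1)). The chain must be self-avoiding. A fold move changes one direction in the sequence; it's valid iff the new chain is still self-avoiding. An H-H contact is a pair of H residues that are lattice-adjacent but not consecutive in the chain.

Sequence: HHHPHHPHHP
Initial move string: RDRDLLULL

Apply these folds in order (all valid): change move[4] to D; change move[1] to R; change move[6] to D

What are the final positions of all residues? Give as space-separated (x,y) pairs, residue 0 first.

Initial moves: RDRDLLULL
Fold: move[4]->D => RDRDDLULL (positions: [(0, 0), (1, 0), (1, -1), (2, -1), (2, -2), (2, -3), (1, -3), (1, -2), (0, -2), (-1, -2)])
Fold: move[1]->R => RRRDDLULL (positions: [(0, 0), (1, 0), (2, 0), (3, 0), (3, -1), (3, -2), (2, -2), (2, -1), (1, -1), (0, -1)])
Fold: move[6]->D => RRRDDLDLL (positions: [(0, 0), (1, 0), (2, 0), (3, 0), (3, -1), (3, -2), (2, -2), (2, -3), (1, -3), (0, -3)])

Answer: (0,0) (1,0) (2,0) (3,0) (3,-1) (3,-2) (2,-2) (2,-3) (1,-3) (0,-3)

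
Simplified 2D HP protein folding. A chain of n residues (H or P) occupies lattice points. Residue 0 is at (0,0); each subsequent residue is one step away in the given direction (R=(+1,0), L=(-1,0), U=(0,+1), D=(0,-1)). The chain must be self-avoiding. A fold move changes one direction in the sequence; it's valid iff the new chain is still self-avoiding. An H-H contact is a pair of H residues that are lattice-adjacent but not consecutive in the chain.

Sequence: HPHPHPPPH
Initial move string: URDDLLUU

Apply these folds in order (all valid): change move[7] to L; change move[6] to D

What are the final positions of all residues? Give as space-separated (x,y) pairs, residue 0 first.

Initial moves: URDDLLUU
Fold: move[7]->L => URDDLLUL (positions: [(0, 0), (0, 1), (1, 1), (1, 0), (1, -1), (0, -1), (-1, -1), (-1, 0), (-2, 0)])
Fold: move[6]->D => URDDLLDL (positions: [(0, 0), (0, 1), (1, 1), (1, 0), (1, -1), (0, -1), (-1, -1), (-1, -2), (-2, -2)])

Answer: (0,0) (0,1) (1,1) (1,0) (1,-1) (0,-1) (-1,-1) (-1,-2) (-2,-2)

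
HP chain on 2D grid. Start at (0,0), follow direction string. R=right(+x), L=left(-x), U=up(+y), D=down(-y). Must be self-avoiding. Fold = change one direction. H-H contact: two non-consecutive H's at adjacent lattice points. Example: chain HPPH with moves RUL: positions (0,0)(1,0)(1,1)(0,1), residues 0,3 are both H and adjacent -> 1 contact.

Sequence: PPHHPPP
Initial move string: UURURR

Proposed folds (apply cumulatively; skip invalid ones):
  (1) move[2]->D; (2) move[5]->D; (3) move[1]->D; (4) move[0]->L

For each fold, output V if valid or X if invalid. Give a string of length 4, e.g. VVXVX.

Initial: UURURR -> [(0, 0), (0, 1), (0, 2), (1, 2), (1, 3), (2, 3), (3, 3)]
Fold 1: move[2]->D => UUDURR INVALID (collision), skipped
Fold 2: move[5]->D => UURURD VALID
Fold 3: move[1]->D => UDRURD INVALID (collision), skipped
Fold 4: move[0]->L => LURURD VALID

Answer: XVXV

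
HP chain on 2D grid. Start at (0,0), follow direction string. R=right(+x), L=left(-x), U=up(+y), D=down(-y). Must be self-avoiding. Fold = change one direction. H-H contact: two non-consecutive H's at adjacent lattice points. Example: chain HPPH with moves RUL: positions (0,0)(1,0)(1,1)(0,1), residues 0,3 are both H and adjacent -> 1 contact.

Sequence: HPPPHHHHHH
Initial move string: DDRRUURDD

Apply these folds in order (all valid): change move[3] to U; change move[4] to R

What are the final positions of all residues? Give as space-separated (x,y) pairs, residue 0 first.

Answer: (0,0) (0,-1) (0,-2) (1,-2) (1,-1) (2,-1) (2,0) (3,0) (3,-1) (3,-2)

Derivation:
Initial moves: DDRRUURDD
Fold: move[3]->U => DDRUUURDD (positions: [(0, 0), (0, -1), (0, -2), (1, -2), (1, -1), (1, 0), (1, 1), (2, 1), (2, 0), (2, -1)])
Fold: move[4]->R => DDRURURDD (positions: [(0, 0), (0, -1), (0, -2), (1, -2), (1, -1), (2, -1), (2, 0), (3, 0), (3, -1), (3, -2)])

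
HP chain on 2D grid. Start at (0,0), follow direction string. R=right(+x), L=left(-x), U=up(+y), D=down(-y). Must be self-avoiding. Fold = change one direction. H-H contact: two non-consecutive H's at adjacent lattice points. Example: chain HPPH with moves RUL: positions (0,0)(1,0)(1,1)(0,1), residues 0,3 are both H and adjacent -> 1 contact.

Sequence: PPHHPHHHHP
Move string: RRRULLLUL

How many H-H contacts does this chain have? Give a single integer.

Positions: [(0, 0), (1, 0), (2, 0), (3, 0), (3, 1), (2, 1), (1, 1), (0, 1), (0, 2), (-1, 2)]
H-H contact: residue 2 @(2,0) - residue 5 @(2, 1)

Answer: 1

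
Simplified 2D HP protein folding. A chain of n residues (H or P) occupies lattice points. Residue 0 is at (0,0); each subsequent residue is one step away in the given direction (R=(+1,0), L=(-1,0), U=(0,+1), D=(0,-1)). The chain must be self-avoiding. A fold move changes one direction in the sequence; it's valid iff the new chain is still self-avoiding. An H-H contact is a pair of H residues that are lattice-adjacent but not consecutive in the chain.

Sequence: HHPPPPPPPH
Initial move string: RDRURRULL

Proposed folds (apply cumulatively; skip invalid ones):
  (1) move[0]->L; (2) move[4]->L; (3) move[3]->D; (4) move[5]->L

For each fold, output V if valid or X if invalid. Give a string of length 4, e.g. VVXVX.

Answer: XXXX

Derivation:
Initial: RDRURRULL -> [(0, 0), (1, 0), (1, -1), (2, -1), (2, 0), (3, 0), (4, 0), (4, 1), (3, 1), (2, 1)]
Fold 1: move[0]->L => LDRURRULL INVALID (collision), skipped
Fold 2: move[4]->L => RDRULRULL INVALID (collision), skipped
Fold 3: move[3]->D => RDRDRRULL INVALID (collision), skipped
Fold 4: move[5]->L => RDRURLULL INVALID (collision), skipped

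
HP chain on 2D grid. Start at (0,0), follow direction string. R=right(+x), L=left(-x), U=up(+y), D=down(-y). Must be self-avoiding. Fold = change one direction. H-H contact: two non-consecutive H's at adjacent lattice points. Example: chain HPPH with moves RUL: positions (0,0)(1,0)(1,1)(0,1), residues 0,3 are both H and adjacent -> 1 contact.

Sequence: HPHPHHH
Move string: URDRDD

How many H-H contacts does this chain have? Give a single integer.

Answer: 0

Derivation:
Positions: [(0, 0), (0, 1), (1, 1), (1, 0), (2, 0), (2, -1), (2, -2)]
No H-H contacts found.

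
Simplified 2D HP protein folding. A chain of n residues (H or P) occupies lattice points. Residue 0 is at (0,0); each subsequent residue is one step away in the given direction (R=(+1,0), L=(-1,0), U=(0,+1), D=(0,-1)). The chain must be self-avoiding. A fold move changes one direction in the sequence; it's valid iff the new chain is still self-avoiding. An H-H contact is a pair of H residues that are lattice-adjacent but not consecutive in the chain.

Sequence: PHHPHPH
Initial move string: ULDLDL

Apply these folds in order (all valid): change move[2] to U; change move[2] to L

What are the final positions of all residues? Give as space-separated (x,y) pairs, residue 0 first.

Answer: (0,0) (0,1) (-1,1) (-2,1) (-3,1) (-3,0) (-4,0)

Derivation:
Initial moves: ULDLDL
Fold: move[2]->U => ULULDL (positions: [(0, 0), (0, 1), (-1, 1), (-1, 2), (-2, 2), (-2, 1), (-3, 1)])
Fold: move[2]->L => ULLLDL (positions: [(0, 0), (0, 1), (-1, 1), (-2, 1), (-3, 1), (-3, 0), (-4, 0)])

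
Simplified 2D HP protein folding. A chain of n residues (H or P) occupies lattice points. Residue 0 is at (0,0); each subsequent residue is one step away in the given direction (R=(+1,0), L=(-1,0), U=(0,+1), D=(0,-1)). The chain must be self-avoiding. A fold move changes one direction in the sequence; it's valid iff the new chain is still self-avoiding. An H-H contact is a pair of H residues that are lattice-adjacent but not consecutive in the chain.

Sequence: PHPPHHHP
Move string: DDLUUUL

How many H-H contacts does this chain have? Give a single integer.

Answer: 1

Derivation:
Positions: [(0, 0), (0, -1), (0, -2), (-1, -2), (-1, -1), (-1, 0), (-1, 1), (-2, 1)]
H-H contact: residue 1 @(0,-1) - residue 4 @(-1, -1)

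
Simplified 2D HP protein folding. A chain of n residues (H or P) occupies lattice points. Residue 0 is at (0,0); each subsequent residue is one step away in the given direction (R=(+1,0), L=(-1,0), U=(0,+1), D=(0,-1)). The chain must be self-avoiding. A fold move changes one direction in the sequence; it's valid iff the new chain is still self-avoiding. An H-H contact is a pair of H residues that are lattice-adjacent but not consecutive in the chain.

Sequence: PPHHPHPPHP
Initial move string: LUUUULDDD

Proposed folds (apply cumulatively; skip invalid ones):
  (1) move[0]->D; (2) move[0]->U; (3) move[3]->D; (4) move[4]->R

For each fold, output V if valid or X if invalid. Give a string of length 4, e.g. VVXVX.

Answer: XVXX

Derivation:
Initial: LUUUULDDD -> [(0, 0), (-1, 0), (-1, 1), (-1, 2), (-1, 3), (-1, 4), (-2, 4), (-2, 3), (-2, 2), (-2, 1)]
Fold 1: move[0]->D => DUUUULDDD INVALID (collision), skipped
Fold 2: move[0]->U => UUUUULDDD VALID
Fold 3: move[3]->D => UUUDULDDD INVALID (collision), skipped
Fold 4: move[4]->R => UUUURLDDD INVALID (collision), skipped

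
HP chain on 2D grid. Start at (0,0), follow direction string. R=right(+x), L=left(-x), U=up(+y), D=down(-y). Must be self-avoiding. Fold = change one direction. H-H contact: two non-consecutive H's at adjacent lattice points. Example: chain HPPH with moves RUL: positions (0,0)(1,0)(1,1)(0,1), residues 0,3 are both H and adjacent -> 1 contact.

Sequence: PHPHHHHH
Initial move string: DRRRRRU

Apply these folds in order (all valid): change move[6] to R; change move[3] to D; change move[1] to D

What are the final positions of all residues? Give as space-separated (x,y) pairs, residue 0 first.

Initial moves: DRRRRRU
Fold: move[6]->R => DRRRRRR (positions: [(0, 0), (0, -1), (1, -1), (2, -1), (3, -1), (4, -1), (5, -1), (6, -1)])
Fold: move[3]->D => DRRDRRR (positions: [(0, 0), (0, -1), (1, -1), (2, -1), (2, -2), (3, -2), (4, -2), (5, -2)])
Fold: move[1]->D => DDRDRRR (positions: [(0, 0), (0, -1), (0, -2), (1, -2), (1, -3), (2, -3), (3, -3), (4, -3)])

Answer: (0,0) (0,-1) (0,-2) (1,-2) (1,-3) (2,-3) (3,-3) (4,-3)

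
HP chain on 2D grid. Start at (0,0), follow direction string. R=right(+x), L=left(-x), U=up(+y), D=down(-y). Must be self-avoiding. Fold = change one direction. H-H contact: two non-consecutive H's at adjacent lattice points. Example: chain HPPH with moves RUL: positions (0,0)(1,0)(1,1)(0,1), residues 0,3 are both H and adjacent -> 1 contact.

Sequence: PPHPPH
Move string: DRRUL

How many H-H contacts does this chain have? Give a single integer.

Answer: 1

Derivation:
Positions: [(0, 0), (0, -1), (1, -1), (2, -1), (2, 0), (1, 0)]
H-H contact: residue 2 @(1,-1) - residue 5 @(1, 0)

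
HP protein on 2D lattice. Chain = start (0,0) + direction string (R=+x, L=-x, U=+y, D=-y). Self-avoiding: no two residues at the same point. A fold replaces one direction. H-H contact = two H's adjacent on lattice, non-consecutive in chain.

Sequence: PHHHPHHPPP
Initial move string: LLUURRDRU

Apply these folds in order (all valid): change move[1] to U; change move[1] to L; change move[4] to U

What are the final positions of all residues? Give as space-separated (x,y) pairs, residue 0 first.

Initial moves: LLUURRDRU
Fold: move[1]->U => LUUURRDRU (positions: [(0, 0), (-1, 0), (-1, 1), (-1, 2), (-1, 3), (0, 3), (1, 3), (1, 2), (2, 2), (2, 3)])
Fold: move[1]->L => LLUURRDRU (positions: [(0, 0), (-1, 0), (-2, 0), (-2, 1), (-2, 2), (-1, 2), (0, 2), (0, 1), (1, 1), (1, 2)])
Fold: move[4]->U => LLUUURDRU (positions: [(0, 0), (-1, 0), (-2, 0), (-2, 1), (-2, 2), (-2, 3), (-1, 3), (-1, 2), (0, 2), (0, 3)])

Answer: (0,0) (-1,0) (-2,0) (-2,1) (-2,2) (-2,3) (-1,3) (-1,2) (0,2) (0,3)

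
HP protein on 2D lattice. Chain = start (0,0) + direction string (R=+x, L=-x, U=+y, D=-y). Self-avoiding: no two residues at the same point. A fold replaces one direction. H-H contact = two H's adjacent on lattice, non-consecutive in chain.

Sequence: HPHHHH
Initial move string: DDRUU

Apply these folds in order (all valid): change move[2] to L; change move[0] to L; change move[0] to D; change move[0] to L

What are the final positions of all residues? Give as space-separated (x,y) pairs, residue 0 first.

Answer: (0,0) (-1,0) (-1,-1) (-2,-1) (-2,0) (-2,1)

Derivation:
Initial moves: DDRUU
Fold: move[2]->L => DDLUU (positions: [(0, 0), (0, -1), (0, -2), (-1, -2), (-1, -1), (-1, 0)])
Fold: move[0]->L => LDLUU (positions: [(0, 0), (-1, 0), (-1, -1), (-2, -1), (-2, 0), (-2, 1)])
Fold: move[0]->D => DDLUU (positions: [(0, 0), (0, -1), (0, -2), (-1, -2), (-1, -1), (-1, 0)])
Fold: move[0]->L => LDLUU (positions: [(0, 0), (-1, 0), (-1, -1), (-2, -1), (-2, 0), (-2, 1)])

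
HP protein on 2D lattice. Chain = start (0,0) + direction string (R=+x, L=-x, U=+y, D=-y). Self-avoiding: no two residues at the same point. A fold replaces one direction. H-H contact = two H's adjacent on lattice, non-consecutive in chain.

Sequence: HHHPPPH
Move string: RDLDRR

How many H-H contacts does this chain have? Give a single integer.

Answer: 0

Derivation:
Positions: [(0, 0), (1, 0), (1, -1), (0, -1), (0, -2), (1, -2), (2, -2)]
No H-H contacts found.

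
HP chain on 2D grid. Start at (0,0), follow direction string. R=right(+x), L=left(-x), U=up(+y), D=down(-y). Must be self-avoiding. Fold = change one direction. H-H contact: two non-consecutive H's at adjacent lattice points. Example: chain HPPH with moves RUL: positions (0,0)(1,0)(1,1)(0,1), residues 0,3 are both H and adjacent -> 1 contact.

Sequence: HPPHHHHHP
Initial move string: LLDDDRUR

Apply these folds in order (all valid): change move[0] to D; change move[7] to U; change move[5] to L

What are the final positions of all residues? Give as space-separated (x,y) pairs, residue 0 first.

Initial moves: LLDDDRUR
Fold: move[0]->D => DLDDDRUR (positions: [(0, 0), (0, -1), (-1, -1), (-1, -2), (-1, -3), (-1, -4), (0, -4), (0, -3), (1, -3)])
Fold: move[7]->U => DLDDDRUU (positions: [(0, 0), (0, -1), (-1, -1), (-1, -2), (-1, -3), (-1, -4), (0, -4), (0, -3), (0, -2)])
Fold: move[5]->L => DLDDDLUU (positions: [(0, 0), (0, -1), (-1, -1), (-1, -2), (-1, -3), (-1, -4), (-2, -4), (-2, -3), (-2, -2)])

Answer: (0,0) (0,-1) (-1,-1) (-1,-2) (-1,-3) (-1,-4) (-2,-4) (-2,-3) (-2,-2)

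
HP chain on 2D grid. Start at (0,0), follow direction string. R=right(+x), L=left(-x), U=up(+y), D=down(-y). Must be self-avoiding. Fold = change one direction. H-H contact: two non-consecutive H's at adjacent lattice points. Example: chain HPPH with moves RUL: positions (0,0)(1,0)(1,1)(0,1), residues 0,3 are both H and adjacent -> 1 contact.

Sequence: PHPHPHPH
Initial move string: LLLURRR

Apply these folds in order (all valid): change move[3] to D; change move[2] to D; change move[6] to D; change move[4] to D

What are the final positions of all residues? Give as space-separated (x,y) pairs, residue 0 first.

Answer: (0,0) (-1,0) (-2,0) (-2,-1) (-2,-2) (-2,-3) (-1,-3) (-1,-4)

Derivation:
Initial moves: LLLURRR
Fold: move[3]->D => LLLDRRR (positions: [(0, 0), (-1, 0), (-2, 0), (-3, 0), (-3, -1), (-2, -1), (-1, -1), (0, -1)])
Fold: move[2]->D => LLDDRRR (positions: [(0, 0), (-1, 0), (-2, 0), (-2, -1), (-2, -2), (-1, -2), (0, -2), (1, -2)])
Fold: move[6]->D => LLDDRRD (positions: [(0, 0), (-1, 0), (-2, 0), (-2, -1), (-2, -2), (-1, -2), (0, -2), (0, -3)])
Fold: move[4]->D => LLDDDRD (positions: [(0, 0), (-1, 0), (-2, 0), (-2, -1), (-2, -2), (-2, -3), (-1, -3), (-1, -4)])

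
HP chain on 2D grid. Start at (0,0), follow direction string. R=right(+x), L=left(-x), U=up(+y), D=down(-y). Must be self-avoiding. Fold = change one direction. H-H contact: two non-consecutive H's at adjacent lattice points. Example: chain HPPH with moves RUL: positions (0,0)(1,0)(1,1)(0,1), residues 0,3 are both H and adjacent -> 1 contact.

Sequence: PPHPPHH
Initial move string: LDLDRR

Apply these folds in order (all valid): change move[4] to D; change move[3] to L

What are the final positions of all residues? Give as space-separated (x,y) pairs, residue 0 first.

Answer: (0,0) (-1,0) (-1,-1) (-2,-1) (-3,-1) (-3,-2) (-2,-2)

Derivation:
Initial moves: LDLDRR
Fold: move[4]->D => LDLDDR (positions: [(0, 0), (-1, 0), (-1, -1), (-2, -1), (-2, -2), (-2, -3), (-1, -3)])
Fold: move[3]->L => LDLLDR (positions: [(0, 0), (-1, 0), (-1, -1), (-2, -1), (-3, -1), (-3, -2), (-2, -2)])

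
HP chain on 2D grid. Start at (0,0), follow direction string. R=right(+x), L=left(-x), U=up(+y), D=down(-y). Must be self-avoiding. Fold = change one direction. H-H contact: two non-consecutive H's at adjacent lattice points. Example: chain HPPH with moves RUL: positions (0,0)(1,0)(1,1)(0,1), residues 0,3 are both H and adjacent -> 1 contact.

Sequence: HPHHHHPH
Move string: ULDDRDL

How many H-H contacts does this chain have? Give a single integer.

Answer: 3

Derivation:
Positions: [(0, 0), (0, 1), (-1, 1), (-1, 0), (-1, -1), (0, -1), (0, -2), (-1, -2)]
H-H contact: residue 0 @(0,0) - residue 3 @(-1, 0)
H-H contact: residue 0 @(0,0) - residue 5 @(0, -1)
H-H contact: residue 4 @(-1,-1) - residue 7 @(-1, -2)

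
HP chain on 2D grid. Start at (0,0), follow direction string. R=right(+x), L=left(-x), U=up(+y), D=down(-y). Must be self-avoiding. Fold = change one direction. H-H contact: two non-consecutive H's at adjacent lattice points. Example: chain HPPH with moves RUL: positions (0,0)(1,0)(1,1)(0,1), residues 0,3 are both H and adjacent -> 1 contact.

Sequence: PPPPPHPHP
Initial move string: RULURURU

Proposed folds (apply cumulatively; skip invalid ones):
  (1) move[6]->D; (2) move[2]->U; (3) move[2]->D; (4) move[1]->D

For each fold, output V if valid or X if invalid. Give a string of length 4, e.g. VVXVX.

Initial: RULURURU -> [(0, 0), (1, 0), (1, 1), (0, 1), (0, 2), (1, 2), (1, 3), (2, 3), (2, 4)]
Fold 1: move[6]->D => RULURUDU INVALID (collision), skipped
Fold 2: move[2]->U => RUUURURU VALID
Fold 3: move[2]->D => RUDURURU INVALID (collision), skipped
Fold 4: move[1]->D => RDUURURU INVALID (collision), skipped

Answer: XVXX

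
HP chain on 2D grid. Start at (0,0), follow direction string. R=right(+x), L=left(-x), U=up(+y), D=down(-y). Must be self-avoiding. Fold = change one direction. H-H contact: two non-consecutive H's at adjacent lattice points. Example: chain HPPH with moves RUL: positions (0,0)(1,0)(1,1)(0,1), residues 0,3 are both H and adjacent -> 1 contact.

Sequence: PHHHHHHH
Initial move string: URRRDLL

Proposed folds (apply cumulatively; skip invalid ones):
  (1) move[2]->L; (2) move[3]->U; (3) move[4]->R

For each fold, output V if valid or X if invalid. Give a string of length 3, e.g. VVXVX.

Answer: XXX

Derivation:
Initial: URRRDLL -> [(0, 0), (0, 1), (1, 1), (2, 1), (3, 1), (3, 0), (2, 0), (1, 0)]
Fold 1: move[2]->L => URLRDLL INVALID (collision), skipped
Fold 2: move[3]->U => URRUDLL INVALID (collision), skipped
Fold 3: move[4]->R => URRRRLL INVALID (collision), skipped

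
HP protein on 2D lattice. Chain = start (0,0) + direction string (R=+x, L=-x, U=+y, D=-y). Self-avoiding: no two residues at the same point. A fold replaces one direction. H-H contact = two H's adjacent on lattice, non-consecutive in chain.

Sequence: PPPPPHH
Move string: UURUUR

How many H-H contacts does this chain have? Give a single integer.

Answer: 0

Derivation:
Positions: [(0, 0), (0, 1), (0, 2), (1, 2), (1, 3), (1, 4), (2, 4)]
No H-H contacts found.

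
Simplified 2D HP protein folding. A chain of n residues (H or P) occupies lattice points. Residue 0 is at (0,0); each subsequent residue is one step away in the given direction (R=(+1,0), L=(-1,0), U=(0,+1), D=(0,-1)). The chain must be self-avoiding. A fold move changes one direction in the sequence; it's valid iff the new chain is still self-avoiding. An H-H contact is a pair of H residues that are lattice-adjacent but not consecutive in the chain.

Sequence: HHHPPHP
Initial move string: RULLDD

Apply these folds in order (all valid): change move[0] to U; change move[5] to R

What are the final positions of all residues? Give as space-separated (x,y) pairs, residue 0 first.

Initial moves: RULLDD
Fold: move[0]->U => UULLDD (positions: [(0, 0), (0, 1), (0, 2), (-1, 2), (-2, 2), (-2, 1), (-2, 0)])
Fold: move[5]->R => UULLDR (positions: [(0, 0), (0, 1), (0, 2), (-1, 2), (-2, 2), (-2, 1), (-1, 1)])

Answer: (0,0) (0,1) (0,2) (-1,2) (-2,2) (-2,1) (-1,1)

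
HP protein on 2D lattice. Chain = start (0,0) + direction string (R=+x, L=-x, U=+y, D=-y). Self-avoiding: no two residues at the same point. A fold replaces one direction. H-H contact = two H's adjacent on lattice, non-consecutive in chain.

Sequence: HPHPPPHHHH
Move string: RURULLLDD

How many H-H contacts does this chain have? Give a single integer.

Positions: [(0, 0), (1, 0), (1, 1), (2, 1), (2, 2), (1, 2), (0, 2), (-1, 2), (-1, 1), (-1, 0)]
H-H contact: residue 0 @(0,0) - residue 9 @(-1, 0)

Answer: 1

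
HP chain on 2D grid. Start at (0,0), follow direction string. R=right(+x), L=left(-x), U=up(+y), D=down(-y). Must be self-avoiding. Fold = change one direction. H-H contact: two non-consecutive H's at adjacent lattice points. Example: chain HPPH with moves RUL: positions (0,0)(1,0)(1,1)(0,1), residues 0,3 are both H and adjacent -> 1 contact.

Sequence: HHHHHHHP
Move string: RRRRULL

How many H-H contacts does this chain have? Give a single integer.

Answer: 1

Derivation:
Positions: [(0, 0), (1, 0), (2, 0), (3, 0), (4, 0), (4, 1), (3, 1), (2, 1)]
H-H contact: residue 3 @(3,0) - residue 6 @(3, 1)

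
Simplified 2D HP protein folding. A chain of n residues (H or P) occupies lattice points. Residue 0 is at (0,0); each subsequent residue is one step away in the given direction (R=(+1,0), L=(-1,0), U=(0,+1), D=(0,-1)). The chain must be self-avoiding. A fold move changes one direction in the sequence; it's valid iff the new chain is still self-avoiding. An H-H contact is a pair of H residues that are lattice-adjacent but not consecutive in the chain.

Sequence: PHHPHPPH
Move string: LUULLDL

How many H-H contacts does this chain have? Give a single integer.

Positions: [(0, 0), (-1, 0), (-1, 1), (-1, 2), (-2, 2), (-3, 2), (-3, 1), (-4, 1)]
No H-H contacts found.

Answer: 0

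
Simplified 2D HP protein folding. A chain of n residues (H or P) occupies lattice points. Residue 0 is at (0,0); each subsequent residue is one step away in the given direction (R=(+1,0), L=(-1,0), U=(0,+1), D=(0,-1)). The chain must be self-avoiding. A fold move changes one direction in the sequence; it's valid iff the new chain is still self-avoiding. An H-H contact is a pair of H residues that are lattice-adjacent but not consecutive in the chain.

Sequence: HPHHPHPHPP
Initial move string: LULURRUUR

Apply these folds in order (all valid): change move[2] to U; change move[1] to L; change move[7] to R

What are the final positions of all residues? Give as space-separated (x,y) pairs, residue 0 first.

Initial moves: LULURRUUR
Fold: move[2]->U => LUUURRUUR (positions: [(0, 0), (-1, 0), (-1, 1), (-1, 2), (-1, 3), (0, 3), (1, 3), (1, 4), (1, 5), (2, 5)])
Fold: move[1]->L => LLUURRUUR (positions: [(0, 0), (-1, 0), (-2, 0), (-2, 1), (-2, 2), (-1, 2), (0, 2), (0, 3), (0, 4), (1, 4)])
Fold: move[7]->R => LLUURRURR (positions: [(0, 0), (-1, 0), (-2, 0), (-2, 1), (-2, 2), (-1, 2), (0, 2), (0, 3), (1, 3), (2, 3)])

Answer: (0,0) (-1,0) (-2,0) (-2,1) (-2,2) (-1,2) (0,2) (0,3) (1,3) (2,3)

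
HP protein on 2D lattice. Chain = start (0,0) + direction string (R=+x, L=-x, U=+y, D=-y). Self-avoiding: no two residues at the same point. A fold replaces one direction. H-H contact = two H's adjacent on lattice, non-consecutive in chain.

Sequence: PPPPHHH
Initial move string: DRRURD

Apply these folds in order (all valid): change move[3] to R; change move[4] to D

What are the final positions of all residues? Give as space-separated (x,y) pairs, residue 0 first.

Answer: (0,0) (0,-1) (1,-1) (2,-1) (3,-1) (3,-2) (3,-3)

Derivation:
Initial moves: DRRURD
Fold: move[3]->R => DRRRRD (positions: [(0, 0), (0, -1), (1, -1), (2, -1), (3, -1), (4, -1), (4, -2)])
Fold: move[4]->D => DRRRDD (positions: [(0, 0), (0, -1), (1, -1), (2, -1), (3, -1), (3, -2), (3, -3)])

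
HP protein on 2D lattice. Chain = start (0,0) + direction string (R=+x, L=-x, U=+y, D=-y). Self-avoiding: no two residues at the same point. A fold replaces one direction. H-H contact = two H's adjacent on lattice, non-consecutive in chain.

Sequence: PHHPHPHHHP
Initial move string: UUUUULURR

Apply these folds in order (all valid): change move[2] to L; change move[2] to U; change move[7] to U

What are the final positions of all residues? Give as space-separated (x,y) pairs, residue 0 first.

Answer: (0,0) (0,1) (0,2) (0,3) (0,4) (0,5) (-1,5) (-1,6) (-1,7) (0,7)

Derivation:
Initial moves: UUUUULURR
Fold: move[2]->L => UULUULURR (positions: [(0, 0), (0, 1), (0, 2), (-1, 2), (-1, 3), (-1, 4), (-2, 4), (-2, 5), (-1, 5), (0, 5)])
Fold: move[2]->U => UUUUULURR (positions: [(0, 0), (0, 1), (0, 2), (0, 3), (0, 4), (0, 5), (-1, 5), (-1, 6), (0, 6), (1, 6)])
Fold: move[7]->U => UUUUULUUR (positions: [(0, 0), (0, 1), (0, 2), (0, 3), (0, 4), (0, 5), (-1, 5), (-1, 6), (-1, 7), (0, 7)])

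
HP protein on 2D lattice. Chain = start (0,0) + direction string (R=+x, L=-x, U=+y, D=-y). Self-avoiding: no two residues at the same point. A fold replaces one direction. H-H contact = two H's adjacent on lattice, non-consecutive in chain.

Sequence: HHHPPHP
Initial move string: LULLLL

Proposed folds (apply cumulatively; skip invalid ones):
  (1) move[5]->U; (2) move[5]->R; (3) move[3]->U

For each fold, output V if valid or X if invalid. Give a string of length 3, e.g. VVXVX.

Initial: LULLLL -> [(0, 0), (-1, 0), (-1, 1), (-2, 1), (-3, 1), (-4, 1), (-5, 1)]
Fold 1: move[5]->U => LULLLU VALID
Fold 2: move[5]->R => LULLLR INVALID (collision), skipped
Fold 3: move[3]->U => LULULU VALID

Answer: VXV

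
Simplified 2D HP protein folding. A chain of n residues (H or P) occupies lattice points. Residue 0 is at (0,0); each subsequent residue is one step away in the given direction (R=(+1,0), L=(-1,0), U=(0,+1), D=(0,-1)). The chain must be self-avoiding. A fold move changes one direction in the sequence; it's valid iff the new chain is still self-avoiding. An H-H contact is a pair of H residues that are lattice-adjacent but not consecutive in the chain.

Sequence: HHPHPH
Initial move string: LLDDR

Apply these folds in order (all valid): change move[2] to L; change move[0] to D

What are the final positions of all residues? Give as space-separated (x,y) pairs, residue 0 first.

Initial moves: LLDDR
Fold: move[2]->L => LLLDR (positions: [(0, 0), (-1, 0), (-2, 0), (-3, 0), (-3, -1), (-2, -1)])
Fold: move[0]->D => DLLDR (positions: [(0, 0), (0, -1), (-1, -1), (-2, -1), (-2, -2), (-1, -2)])

Answer: (0,0) (0,-1) (-1,-1) (-2,-1) (-2,-2) (-1,-2)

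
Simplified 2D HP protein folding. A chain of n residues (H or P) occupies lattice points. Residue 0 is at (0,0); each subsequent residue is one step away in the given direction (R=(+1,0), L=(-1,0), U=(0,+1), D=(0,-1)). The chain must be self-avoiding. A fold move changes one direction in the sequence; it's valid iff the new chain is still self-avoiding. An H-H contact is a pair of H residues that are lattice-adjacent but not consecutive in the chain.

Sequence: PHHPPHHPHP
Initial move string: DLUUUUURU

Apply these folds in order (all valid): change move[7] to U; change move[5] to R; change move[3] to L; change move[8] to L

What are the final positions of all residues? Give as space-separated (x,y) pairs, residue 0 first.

Initial moves: DLUUUUURU
Fold: move[7]->U => DLUUUUUUU (positions: [(0, 0), (0, -1), (-1, -1), (-1, 0), (-1, 1), (-1, 2), (-1, 3), (-1, 4), (-1, 5), (-1, 6)])
Fold: move[5]->R => DLUUURUUU (positions: [(0, 0), (0, -1), (-1, -1), (-1, 0), (-1, 1), (-1, 2), (0, 2), (0, 3), (0, 4), (0, 5)])
Fold: move[3]->L => DLULURUUU (positions: [(0, 0), (0, -1), (-1, -1), (-1, 0), (-2, 0), (-2, 1), (-1, 1), (-1, 2), (-1, 3), (-1, 4)])
Fold: move[8]->L => DLULURUUL (positions: [(0, 0), (0, -1), (-1, -1), (-1, 0), (-2, 0), (-2, 1), (-1, 1), (-1, 2), (-1, 3), (-2, 3)])

Answer: (0,0) (0,-1) (-1,-1) (-1,0) (-2,0) (-2,1) (-1,1) (-1,2) (-1,3) (-2,3)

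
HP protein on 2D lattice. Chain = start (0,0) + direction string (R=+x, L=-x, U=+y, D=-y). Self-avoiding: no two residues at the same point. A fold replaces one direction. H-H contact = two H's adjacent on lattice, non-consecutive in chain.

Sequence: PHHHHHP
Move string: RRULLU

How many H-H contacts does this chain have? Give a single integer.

Answer: 1

Derivation:
Positions: [(0, 0), (1, 0), (2, 0), (2, 1), (1, 1), (0, 1), (0, 2)]
H-H contact: residue 1 @(1,0) - residue 4 @(1, 1)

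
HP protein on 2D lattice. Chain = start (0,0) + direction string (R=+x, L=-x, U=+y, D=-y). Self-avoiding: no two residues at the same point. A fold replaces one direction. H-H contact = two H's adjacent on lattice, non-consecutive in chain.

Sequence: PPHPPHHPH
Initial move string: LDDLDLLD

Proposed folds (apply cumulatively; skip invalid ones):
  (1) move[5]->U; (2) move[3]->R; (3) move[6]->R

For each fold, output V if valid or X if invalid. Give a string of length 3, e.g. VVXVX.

Answer: XVX

Derivation:
Initial: LDDLDLLD -> [(0, 0), (-1, 0), (-1, -1), (-1, -2), (-2, -2), (-2, -3), (-3, -3), (-4, -3), (-4, -4)]
Fold 1: move[5]->U => LDDLDULD INVALID (collision), skipped
Fold 2: move[3]->R => LDDRDLLD VALID
Fold 3: move[6]->R => LDDRDLRD INVALID (collision), skipped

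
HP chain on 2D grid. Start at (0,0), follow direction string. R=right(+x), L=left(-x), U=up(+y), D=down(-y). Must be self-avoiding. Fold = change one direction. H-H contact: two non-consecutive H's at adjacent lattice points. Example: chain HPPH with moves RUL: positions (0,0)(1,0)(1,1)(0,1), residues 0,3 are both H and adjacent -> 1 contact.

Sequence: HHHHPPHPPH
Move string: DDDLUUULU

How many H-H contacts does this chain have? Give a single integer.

Positions: [(0, 0), (0, -1), (0, -2), (0, -3), (-1, -3), (-1, -2), (-1, -1), (-1, 0), (-2, 0), (-2, 1)]
H-H contact: residue 1 @(0,-1) - residue 6 @(-1, -1)

Answer: 1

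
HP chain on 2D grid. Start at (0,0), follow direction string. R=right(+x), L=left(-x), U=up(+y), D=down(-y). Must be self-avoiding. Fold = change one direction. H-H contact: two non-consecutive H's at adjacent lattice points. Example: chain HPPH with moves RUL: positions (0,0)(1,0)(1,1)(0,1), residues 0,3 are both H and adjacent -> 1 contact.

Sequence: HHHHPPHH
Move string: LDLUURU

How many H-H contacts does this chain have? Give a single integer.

Positions: [(0, 0), (-1, 0), (-1, -1), (-2, -1), (-2, 0), (-2, 1), (-1, 1), (-1, 2)]
H-H contact: residue 1 @(-1,0) - residue 6 @(-1, 1)

Answer: 1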